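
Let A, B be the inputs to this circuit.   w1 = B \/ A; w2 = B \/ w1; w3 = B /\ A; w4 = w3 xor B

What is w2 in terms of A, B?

w1 = B \/ A
w2 = B \/ w1 = B \/ (B \/ A)

B \/ (B \/ A)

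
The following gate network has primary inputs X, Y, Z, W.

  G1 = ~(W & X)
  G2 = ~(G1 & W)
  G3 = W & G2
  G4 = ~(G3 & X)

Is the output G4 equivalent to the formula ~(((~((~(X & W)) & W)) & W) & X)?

Yes

G1 = ~(W & X)
G2 = ~(G1 & W) = ~((~(W & X)) & W)
G3 = W & G2 = W & (~((~(W & X)) & W))
G4 = ~(G3 & X) = ~((W & (~((~(W & X)) & W))) & X)
At X=1, Y=0, Z=0, W=1: circuit gives 0, formula gives 0.
At X=0, Y=0, Z=0, W=0: circuit gives 1, formula gives 1.
Agrees on all 16 inputs.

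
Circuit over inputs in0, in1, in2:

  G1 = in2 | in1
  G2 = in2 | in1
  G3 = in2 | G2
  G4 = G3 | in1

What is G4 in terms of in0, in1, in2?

G2 = in2 | in1
G3 = in2 | G2 = in2 | (in2 | in1)
G4 = G3 | in1 = (in2 | (in2 | in1)) | in1

(in2 | (in2 | in1)) | in1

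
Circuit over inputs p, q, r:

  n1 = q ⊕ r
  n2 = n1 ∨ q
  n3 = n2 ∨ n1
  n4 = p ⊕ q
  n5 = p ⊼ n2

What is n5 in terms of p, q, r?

p ⊼ ((q ⊕ r) ∨ q)

n1 = q ⊕ r
n2 = n1 ∨ q = (q ⊕ r) ∨ q
n5 = p ⊼ n2 = p ⊼ ((q ⊕ r) ∨ q)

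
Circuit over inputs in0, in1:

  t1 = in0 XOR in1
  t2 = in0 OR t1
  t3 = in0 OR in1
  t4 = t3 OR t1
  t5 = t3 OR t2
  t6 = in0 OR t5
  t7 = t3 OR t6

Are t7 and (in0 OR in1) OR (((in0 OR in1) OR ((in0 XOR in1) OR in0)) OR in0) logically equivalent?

Yes

t1 = in0 XOR in1
t2 = in0 OR t1 = in0 OR (in0 XOR in1)
t3 = in0 OR in1
t5 = t3 OR t2 = (in0 OR in1) OR (in0 OR (in0 XOR in1))
t6 = in0 OR t5 = in0 OR ((in0 OR in1) OR (in0 OR (in0 XOR in1)))
t7 = t3 OR t6 = (in0 OR in1) OR (in0 OR ((in0 OR in1) OR (in0 OR (in0 XOR in1))))
At in0=0, in1=0: circuit gives 0, formula gives 0.
At in0=0, in1=1: circuit gives 1, formula gives 1.
Agrees on all 4 inputs.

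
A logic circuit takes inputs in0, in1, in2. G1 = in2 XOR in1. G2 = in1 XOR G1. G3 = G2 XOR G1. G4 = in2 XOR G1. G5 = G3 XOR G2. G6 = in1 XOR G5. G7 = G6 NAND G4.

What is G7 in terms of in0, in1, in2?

(in1 XOR (((in1 XOR (in2 XOR in1)) XOR (in2 XOR in1)) XOR (in1 XOR (in2 XOR in1)))) NAND (in2 XOR (in2 XOR in1))

G1 = in2 XOR in1
G2 = in1 XOR G1 = in1 XOR (in2 XOR in1)
G3 = G2 XOR G1 = (in1 XOR (in2 XOR in1)) XOR (in2 XOR in1)
G4 = in2 XOR G1 = in2 XOR (in2 XOR in1)
G5 = G3 XOR G2 = ((in1 XOR (in2 XOR in1)) XOR (in2 XOR in1)) XOR (in1 XOR (in2 XOR in1))
G6 = in1 XOR G5 = in1 XOR (((in1 XOR (in2 XOR in1)) XOR (in2 XOR in1)) XOR (in1 XOR (in2 XOR in1)))
G7 = G6 NAND G4 = (in1 XOR (((in1 XOR (in2 XOR in1)) XOR (in2 XOR in1)) XOR (in1 XOR (in2 XOR in1)))) NAND (in2 XOR (in2 XOR in1))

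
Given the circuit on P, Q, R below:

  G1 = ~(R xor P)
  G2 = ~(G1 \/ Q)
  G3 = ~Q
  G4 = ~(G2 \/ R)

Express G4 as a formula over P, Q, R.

G1 = ~(R xor P)
G2 = ~(G1 \/ Q) = ~((~(R xor P)) \/ Q)
G4 = ~(G2 \/ R) = ~((~((~(R xor P)) \/ Q)) \/ R)

~((~((~(R xor P)) \/ Q)) \/ R)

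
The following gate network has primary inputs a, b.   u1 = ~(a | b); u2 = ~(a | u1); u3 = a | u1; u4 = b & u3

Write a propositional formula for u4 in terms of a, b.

u1 = ~(a | b)
u3 = a | u1 = a | (~(a | b))
u4 = b & u3 = b & (a | (~(a | b)))

b & (a | (~(a | b)))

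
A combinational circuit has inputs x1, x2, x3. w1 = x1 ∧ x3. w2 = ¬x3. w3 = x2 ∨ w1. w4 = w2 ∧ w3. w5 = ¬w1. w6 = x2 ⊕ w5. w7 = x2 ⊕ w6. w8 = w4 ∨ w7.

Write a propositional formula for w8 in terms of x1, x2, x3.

w1 = x1 ∧ x3
w2 = ¬x3
w3 = x2 ∨ w1 = x2 ∨ (x1 ∧ x3)
w4 = w2 ∧ w3 = ¬x3 ∧ (x2 ∨ (x1 ∧ x3))
w5 = ¬w1 = ¬(x1 ∧ x3)
w6 = x2 ⊕ w5 = x2 ⊕ ¬(x1 ∧ x3)
w7 = x2 ⊕ w6 = x2 ⊕ (x2 ⊕ ¬(x1 ∧ x3))
w8 = w4 ∨ w7 = (¬x3 ∧ (x2 ∨ (x1 ∧ x3))) ∨ (x2 ⊕ (x2 ⊕ ¬(x1 ∧ x3)))

(¬x3 ∧ (x2 ∨ (x1 ∧ x3))) ∨ (x2 ⊕ (x2 ⊕ ¬(x1 ∧ x3)))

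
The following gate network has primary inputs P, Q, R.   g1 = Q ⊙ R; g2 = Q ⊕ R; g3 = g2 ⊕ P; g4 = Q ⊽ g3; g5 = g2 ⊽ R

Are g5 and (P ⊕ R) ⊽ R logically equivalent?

g2 = Q ⊕ R
g5 = g2 ⊽ R = (Q ⊕ R) ⊽ R
At P=0, Q=1, R=0: circuit gives 0, formula gives 1.

No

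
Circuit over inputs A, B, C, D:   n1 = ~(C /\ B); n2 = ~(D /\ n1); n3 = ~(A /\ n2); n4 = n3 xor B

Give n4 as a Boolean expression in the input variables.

n1 = ~(C /\ B)
n2 = ~(D /\ n1) = ~(D /\ (~(C /\ B)))
n3 = ~(A /\ n2) = ~(A /\ (~(D /\ (~(C /\ B)))))
n4 = n3 xor B = (~(A /\ (~(D /\ (~(C /\ B)))))) xor B

(~(A /\ (~(D /\ (~(C /\ B)))))) xor B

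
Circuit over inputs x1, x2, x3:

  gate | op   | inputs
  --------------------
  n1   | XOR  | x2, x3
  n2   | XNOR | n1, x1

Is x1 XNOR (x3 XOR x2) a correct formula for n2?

Yes

n1 = x2 XOR x3
n2 = n1 XNOR x1 = (x2 XOR x3) XNOR x1
At x1=0, x2=0, x3=1: circuit gives 0, formula gives 0.
At x1=0, x2=0, x3=0: circuit gives 1, formula gives 1.
Agrees on all 8 inputs.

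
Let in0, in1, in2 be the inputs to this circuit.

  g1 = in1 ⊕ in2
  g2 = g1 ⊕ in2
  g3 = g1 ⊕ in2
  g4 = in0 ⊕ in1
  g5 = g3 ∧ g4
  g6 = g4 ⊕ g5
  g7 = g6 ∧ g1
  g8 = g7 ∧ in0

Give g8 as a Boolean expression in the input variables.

g1 = in1 ⊕ in2
g3 = g1 ⊕ in2 = (in1 ⊕ in2) ⊕ in2
g4 = in0 ⊕ in1
g5 = g3 ∧ g4 = ((in1 ⊕ in2) ⊕ in2) ∧ (in0 ⊕ in1)
g6 = g4 ⊕ g5 = (in0 ⊕ in1) ⊕ (((in1 ⊕ in2) ⊕ in2) ∧ (in0 ⊕ in1))
g7 = g6 ∧ g1 = ((in0 ⊕ in1) ⊕ (((in1 ⊕ in2) ⊕ in2) ∧ (in0 ⊕ in1))) ∧ (in1 ⊕ in2)
g8 = g7 ∧ in0 = (((in0 ⊕ in1) ⊕ (((in1 ⊕ in2) ⊕ in2) ∧ (in0 ⊕ in1))) ∧ (in1 ⊕ in2)) ∧ in0

(((in0 ⊕ in1) ⊕ (((in1 ⊕ in2) ⊕ in2) ∧ (in0 ⊕ in1))) ∧ (in1 ⊕ in2)) ∧ in0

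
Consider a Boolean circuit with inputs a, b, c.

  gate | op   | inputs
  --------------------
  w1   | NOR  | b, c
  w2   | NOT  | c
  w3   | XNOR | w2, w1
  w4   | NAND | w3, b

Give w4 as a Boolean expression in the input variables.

(NOT c XNOR (b NOR c)) NAND b

w1 = b NOR c
w2 = NOT c
w3 = w2 XNOR w1 = NOT c XNOR (b NOR c)
w4 = w3 NAND b = (NOT c XNOR (b NOR c)) NAND b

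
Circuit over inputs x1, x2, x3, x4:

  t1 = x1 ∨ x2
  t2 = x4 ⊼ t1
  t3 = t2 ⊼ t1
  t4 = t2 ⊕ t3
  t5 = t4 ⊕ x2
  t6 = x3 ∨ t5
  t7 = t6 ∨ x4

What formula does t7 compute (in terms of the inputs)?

(x3 ∨ (((x4 ⊼ (x1 ∨ x2)) ⊕ ((x4 ⊼ (x1 ∨ x2)) ⊼ (x1 ∨ x2))) ⊕ x2)) ∨ x4

t1 = x1 ∨ x2
t2 = x4 ⊼ t1 = x4 ⊼ (x1 ∨ x2)
t3 = t2 ⊼ t1 = (x4 ⊼ (x1 ∨ x2)) ⊼ (x1 ∨ x2)
t4 = t2 ⊕ t3 = (x4 ⊼ (x1 ∨ x2)) ⊕ ((x4 ⊼ (x1 ∨ x2)) ⊼ (x1 ∨ x2))
t5 = t4 ⊕ x2 = ((x4 ⊼ (x1 ∨ x2)) ⊕ ((x4 ⊼ (x1 ∨ x2)) ⊼ (x1 ∨ x2))) ⊕ x2
t6 = x3 ∨ t5 = x3 ∨ (((x4 ⊼ (x1 ∨ x2)) ⊕ ((x4 ⊼ (x1 ∨ x2)) ⊼ (x1 ∨ x2))) ⊕ x2)
t7 = t6 ∨ x4 = (x3 ∨ (((x4 ⊼ (x1 ∨ x2)) ⊕ ((x4 ⊼ (x1 ∨ x2)) ⊼ (x1 ∨ x2))) ⊕ x2)) ∨ x4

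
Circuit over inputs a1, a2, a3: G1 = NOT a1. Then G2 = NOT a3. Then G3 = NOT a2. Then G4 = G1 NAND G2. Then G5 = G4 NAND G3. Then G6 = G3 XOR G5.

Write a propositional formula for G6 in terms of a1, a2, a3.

G1 = NOT a1
G2 = NOT a3
G3 = NOT a2
G4 = G1 NAND G2 = NOT a1 NAND NOT a3
G5 = G4 NAND G3 = (NOT a1 NAND NOT a3) NAND NOT a2
G6 = G3 XOR G5 = NOT a2 XOR ((NOT a1 NAND NOT a3) NAND NOT a2)

NOT a2 XOR ((NOT a1 NAND NOT a3) NAND NOT a2)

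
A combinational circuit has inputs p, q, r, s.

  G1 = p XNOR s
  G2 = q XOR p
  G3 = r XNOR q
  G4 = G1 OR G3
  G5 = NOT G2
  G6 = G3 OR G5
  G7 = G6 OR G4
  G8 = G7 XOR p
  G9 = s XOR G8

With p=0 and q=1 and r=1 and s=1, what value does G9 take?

G1 = 0 XNOR 1 = 0
G2 = 1 XOR 0 = 1
G3 = 1 XNOR 1 = 1
G4 = 0 OR 1 = 1
G5 = NOT 1 = 0
G6 = 1 OR 0 = 1
G7 = 1 OR 1 = 1
G8 = 1 XOR 0 = 1
G9 = 1 XOR 1 = 0

0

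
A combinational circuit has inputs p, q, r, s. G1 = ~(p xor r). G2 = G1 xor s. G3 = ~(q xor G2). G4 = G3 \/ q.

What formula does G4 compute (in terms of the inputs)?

G1 = ~(p xor r)
G2 = G1 xor s = (~(p xor r)) xor s
G3 = ~(q xor G2) = ~(q xor ((~(p xor r)) xor s))
G4 = G3 \/ q = (~(q xor ((~(p xor r)) xor s))) \/ q

(~(q xor ((~(p xor r)) xor s))) \/ q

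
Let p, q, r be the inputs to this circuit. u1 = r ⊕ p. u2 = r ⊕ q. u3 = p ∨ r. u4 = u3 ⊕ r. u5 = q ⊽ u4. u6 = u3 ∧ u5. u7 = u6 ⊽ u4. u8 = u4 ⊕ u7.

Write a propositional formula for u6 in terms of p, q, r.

(p ∨ r) ∧ (q ⊽ ((p ∨ r) ⊕ r))

u3 = p ∨ r
u4 = u3 ⊕ r = (p ∨ r) ⊕ r
u5 = q ⊽ u4 = q ⊽ ((p ∨ r) ⊕ r)
u6 = u3 ∧ u5 = (p ∨ r) ∧ (q ⊽ ((p ∨ r) ⊕ r))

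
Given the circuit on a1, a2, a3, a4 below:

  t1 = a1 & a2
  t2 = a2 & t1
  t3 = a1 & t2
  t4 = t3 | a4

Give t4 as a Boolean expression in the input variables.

t1 = a1 & a2
t2 = a2 & t1 = a2 & (a1 & a2)
t3 = a1 & t2 = a1 & (a2 & (a1 & a2))
t4 = t3 | a4 = (a1 & (a2 & (a1 & a2))) | a4

(a1 & (a2 & (a1 & a2))) | a4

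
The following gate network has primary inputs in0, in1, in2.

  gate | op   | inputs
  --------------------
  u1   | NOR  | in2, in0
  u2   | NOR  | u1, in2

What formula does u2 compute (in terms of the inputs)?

(in2 NOR in0) NOR in2

u1 = in2 NOR in0
u2 = u1 NOR in2 = (in2 NOR in0) NOR in2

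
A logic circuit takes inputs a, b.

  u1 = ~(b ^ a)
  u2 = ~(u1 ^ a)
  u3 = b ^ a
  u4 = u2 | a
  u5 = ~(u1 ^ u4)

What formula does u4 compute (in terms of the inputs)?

u1 = ~(b ^ a)
u2 = ~(u1 ^ a) = ~((~(b ^ a)) ^ a)
u4 = u2 | a = (~((~(b ^ a)) ^ a)) | a

(~((~(b ^ a)) ^ a)) | a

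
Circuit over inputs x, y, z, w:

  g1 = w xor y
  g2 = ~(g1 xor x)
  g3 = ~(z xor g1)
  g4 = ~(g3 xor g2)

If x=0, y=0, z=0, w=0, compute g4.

1

g1 = 0 xor 0 = 0
g2 = ~(0 xor 0) = 1
g3 = ~(0 xor 0) = 1
g4 = ~(1 xor 1) = 1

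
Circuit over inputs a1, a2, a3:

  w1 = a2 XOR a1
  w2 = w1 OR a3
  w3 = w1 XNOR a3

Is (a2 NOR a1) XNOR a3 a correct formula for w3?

w1 = a2 XOR a1
w3 = w1 XNOR a3 = (a2 XOR a1) XNOR a3
At a1=0, a2=0, a3=0: circuit gives 1, formula gives 0.

No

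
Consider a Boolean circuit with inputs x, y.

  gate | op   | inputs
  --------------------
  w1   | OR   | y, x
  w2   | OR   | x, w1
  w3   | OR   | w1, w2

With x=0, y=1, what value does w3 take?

w1 = 1 OR 0 = 1
w2 = 0 OR 1 = 1
w3 = 1 OR 1 = 1

1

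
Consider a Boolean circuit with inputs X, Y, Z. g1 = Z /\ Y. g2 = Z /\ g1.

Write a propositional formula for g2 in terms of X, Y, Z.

g1 = Z /\ Y
g2 = Z /\ g1 = Z /\ (Z /\ Y)

Z /\ (Z /\ Y)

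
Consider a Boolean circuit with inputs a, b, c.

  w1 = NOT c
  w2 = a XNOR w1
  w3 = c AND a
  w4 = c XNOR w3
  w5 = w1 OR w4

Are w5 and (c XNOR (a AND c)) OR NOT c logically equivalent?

Yes

w1 = NOT c
w3 = c AND a
w4 = c XNOR w3 = c XNOR (c AND a)
w5 = w1 OR w4 = NOT c OR (c XNOR (c AND a))
At a=0, b=0, c=1: circuit gives 0, formula gives 0.
At a=0, b=0, c=0: circuit gives 1, formula gives 1.
Agrees on all 8 inputs.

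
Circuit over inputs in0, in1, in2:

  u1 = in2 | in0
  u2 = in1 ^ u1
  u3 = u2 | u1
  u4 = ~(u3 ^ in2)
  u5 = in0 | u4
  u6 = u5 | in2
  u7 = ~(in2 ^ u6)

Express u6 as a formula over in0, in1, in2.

(in0 | (~(((in1 ^ (in2 | in0)) | (in2 | in0)) ^ in2))) | in2

u1 = in2 | in0
u2 = in1 ^ u1 = in1 ^ (in2 | in0)
u3 = u2 | u1 = (in1 ^ (in2 | in0)) | (in2 | in0)
u4 = ~(u3 ^ in2) = ~(((in1 ^ (in2 | in0)) | (in2 | in0)) ^ in2)
u5 = in0 | u4 = in0 | (~(((in1 ^ (in2 | in0)) | (in2 | in0)) ^ in2))
u6 = u5 | in2 = (in0 | (~(((in1 ^ (in2 | in0)) | (in2 | in0)) ^ in2))) | in2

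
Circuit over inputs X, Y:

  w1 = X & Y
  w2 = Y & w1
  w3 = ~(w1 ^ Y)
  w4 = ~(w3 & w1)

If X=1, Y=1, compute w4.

w1 = 1 & 1 = 1
w3 = ~(1 ^ 1) = 1
w4 = ~(1 & 1) = 0

0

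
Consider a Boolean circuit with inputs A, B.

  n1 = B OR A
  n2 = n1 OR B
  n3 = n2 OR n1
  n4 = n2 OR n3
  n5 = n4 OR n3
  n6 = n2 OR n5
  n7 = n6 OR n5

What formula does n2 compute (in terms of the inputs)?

n1 = B OR A
n2 = n1 OR B = (B OR A) OR B

(B OR A) OR B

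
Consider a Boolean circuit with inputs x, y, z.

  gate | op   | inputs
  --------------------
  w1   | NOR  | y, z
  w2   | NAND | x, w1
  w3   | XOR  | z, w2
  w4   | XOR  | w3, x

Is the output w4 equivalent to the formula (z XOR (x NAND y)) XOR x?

w1 = y NOR z
w2 = x NAND w1 = x NAND (y NOR z)
w3 = z XOR w2 = z XOR (x NAND (y NOR z))
w4 = w3 XOR x = (z XOR (x NAND (y NOR z))) XOR x
At x=1, y=0, z=0: circuit gives 1, formula gives 0.

No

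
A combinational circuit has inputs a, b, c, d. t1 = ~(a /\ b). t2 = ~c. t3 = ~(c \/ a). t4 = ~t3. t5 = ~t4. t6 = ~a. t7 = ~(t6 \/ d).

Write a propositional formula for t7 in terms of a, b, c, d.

~(~a \/ d)

t6 = ~a
t7 = ~(t6 \/ d) = ~(~a \/ d)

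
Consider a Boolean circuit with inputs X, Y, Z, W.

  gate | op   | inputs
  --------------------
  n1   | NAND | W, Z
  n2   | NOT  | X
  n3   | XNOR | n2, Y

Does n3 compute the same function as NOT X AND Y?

No

n2 = NOT X
n3 = n2 XNOR Y = NOT X XNOR Y
At X=1, Y=0, Z=0, W=0: circuit gives 1, formula gives 0.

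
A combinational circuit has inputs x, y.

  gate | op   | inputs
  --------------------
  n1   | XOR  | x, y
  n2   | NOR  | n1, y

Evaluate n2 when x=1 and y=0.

n1 = 1 XOR 0 = 1
n2 = 1 NOR 0 = 0

0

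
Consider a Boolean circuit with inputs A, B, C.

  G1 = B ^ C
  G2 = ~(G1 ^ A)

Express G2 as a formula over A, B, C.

G1 = B ^ C
G2 = ~(G1 ^ A) = ~((B ^ C) ^ A)

~((B ^ C) ^ A)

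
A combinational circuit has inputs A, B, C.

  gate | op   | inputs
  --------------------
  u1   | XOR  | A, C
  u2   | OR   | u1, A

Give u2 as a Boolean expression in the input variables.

(A XOR C) OR A

u1 = A XOR C
u2 = u1 OR A = (A XOR C) OR A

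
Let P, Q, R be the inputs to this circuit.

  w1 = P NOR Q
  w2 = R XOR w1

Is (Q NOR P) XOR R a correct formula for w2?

Yes

w1 = P NOR Q
w2 = R XOR w1 = R XOR (P NOR Q)
At P=0, Q=0, R=1: circuit gives 0, formula gives 0.
At P=0, Q=0, R=0: circuit gives 1, formula gives 1.
Agrees on all 8 inputs.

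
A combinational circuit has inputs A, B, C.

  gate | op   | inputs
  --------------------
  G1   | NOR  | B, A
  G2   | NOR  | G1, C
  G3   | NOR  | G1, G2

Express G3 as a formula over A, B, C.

(B NOR A) NOR ((B NOR A) NOR C)

G1 = B NOR A
G2 = G1 NOR C = (B NOR A) NOR C
G3 = G1 NOR G2 = (B NOR A) NOR ((B NOR A) NOR C)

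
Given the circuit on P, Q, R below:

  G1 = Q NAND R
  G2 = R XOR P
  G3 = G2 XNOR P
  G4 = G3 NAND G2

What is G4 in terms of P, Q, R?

G2 = R XOR P
G3 = G2 XNOR P = (R XOR P) XNOR P
G4 = G3 NAND G2 = ((R XOR P) XNOR P) NAND (R XOR P)

((R XOR P) XNOR P) NAND (R XOR P)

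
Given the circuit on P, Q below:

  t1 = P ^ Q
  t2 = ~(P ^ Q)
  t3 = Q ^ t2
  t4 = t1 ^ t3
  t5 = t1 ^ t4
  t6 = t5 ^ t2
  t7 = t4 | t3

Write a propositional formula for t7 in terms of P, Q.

((P ^ Q) ^ (Q ^ (~(P ^ Q)))) | (Q ^ (~(P ^ Q)))

t1 = P ^ Q
t2 = ~(P ^ Q)
t3 = Q ^ t2 = Q ^ (~(P ^ Q))
t4 = t1 ^ t3 = (P ^ Q) ^ (Q ^ (~(P ^ Q)))
t7 = t4 | t3 = ((P ^ Q) ^ (Q ^ (~(P ^ Q)))) | (Q ^ (~(P ^ Q)))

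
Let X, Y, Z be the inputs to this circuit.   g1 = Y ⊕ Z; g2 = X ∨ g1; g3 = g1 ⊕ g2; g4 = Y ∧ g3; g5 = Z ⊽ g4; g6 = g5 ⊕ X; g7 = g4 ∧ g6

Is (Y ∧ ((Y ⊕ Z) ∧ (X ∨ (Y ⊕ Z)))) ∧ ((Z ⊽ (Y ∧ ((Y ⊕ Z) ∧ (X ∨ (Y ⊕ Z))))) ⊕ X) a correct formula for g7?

g1 = Y ⊕ Z
g2 = X ∨ g1 = X ∨ (Y ⊕ Z)
g3 = g1 ⊕ g2 = (Y ⊕ Z) ⊕ (X ∨ (Y ⊕ Z))
g4 = Y ∧ g3 = Y ∧ ((Y ⊕ Z) ⊕ (X ∨ (Y ⊕ Z)))
g5 = Z ⊽ g4 = Z ⊽ (Y ∧ ((Y ⊕ Z) ⊕ (X ∨ (Y ⊕ Z))))
g6 = g5 ⊕ X = (Z ⊽ (Y ∧ ((Y ⊕ Z) ⊕ (X ∨ (Y ⊕ Z))))) ⊕ X
g7 = g4 ∧ g6 = (Y ∧ ((Y ⊕ Z) ⊕ (X ∨ (Y ⊕ Z)))) ∧ ((Z ⊽ (Y ∧ ((Y ⊕ Z) ⊕ (X ∨ (Y ⊕ Z))))) ⊕ X)
At X=1, Y=1, Z=0: circuit gives 0, formula gives 1.

No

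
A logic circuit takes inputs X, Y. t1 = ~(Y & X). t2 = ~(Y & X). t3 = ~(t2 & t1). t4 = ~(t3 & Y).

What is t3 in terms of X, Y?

~((~(Y & X)) & (~(Y & X)))

t1 = ~(Y & X)
t2 = ~(Y & X)
t3 = ~(t2 & t1) = ~((~(Y & X)) & (~(Y & X)))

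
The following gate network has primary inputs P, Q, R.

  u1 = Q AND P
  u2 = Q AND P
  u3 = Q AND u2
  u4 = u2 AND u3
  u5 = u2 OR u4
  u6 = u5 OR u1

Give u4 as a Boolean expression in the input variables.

(Q AND P) AND (Q AND (Q AND P))

u2 = Q AND P
u3 = Q AND u2 = Q AND (Q AND P)
u4 = u2 AND u3 = (Q AND P) AND (Q AND (Q AND P))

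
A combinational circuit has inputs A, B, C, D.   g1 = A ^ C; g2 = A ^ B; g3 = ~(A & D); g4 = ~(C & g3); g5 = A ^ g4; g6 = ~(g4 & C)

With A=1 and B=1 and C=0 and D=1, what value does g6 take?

g3 = ~(1 & 1) = 0
g4 = ~(0 & 0) = 1
g6 = ~(1 & 0) = 1

1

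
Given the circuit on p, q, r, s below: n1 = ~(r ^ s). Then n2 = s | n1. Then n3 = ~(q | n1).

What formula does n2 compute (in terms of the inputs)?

n1 = ~(r ^ s)
n2 = s | n1 = s | (~(r ^ s))

s | (~(r ^ s))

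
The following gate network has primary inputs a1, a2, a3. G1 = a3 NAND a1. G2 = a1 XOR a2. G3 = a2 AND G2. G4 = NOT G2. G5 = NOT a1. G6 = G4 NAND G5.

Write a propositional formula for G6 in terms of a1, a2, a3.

NOT (a1 XOR a2) NAND NOT a1

G2 = a1 XOR a2
G4 = NOT G2 = NOT (a1 XOR a2)
G5 = NOT a1
G6 = G4 NAND G5 = NOT (a1 XOR a2) NAND NOT a1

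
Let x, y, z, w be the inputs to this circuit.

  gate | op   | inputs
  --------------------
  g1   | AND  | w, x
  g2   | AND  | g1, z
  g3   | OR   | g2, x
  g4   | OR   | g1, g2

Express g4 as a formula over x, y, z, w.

(w AND x) OR ((w AND x) AND z)

g1 = w AND x
g2 = g1 AND z = (w AND x) AND z
g4 = g1 OR g2 = (w AND x) OR ((w AND x) AND z)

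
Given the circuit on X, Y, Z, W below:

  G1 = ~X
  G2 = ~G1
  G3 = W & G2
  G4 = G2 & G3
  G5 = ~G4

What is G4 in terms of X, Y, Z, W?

~~X & (W & ~~X)

G1 = ~X
G2 = ~G1 = ~~X
G3 = W & G2 = W & ~~X
G4 = G2 & G3 = ~~X & (W & ~~X)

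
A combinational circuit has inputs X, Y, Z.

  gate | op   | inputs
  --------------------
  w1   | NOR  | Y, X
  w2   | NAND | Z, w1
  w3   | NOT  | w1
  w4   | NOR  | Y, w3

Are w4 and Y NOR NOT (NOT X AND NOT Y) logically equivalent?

Yes

w1 = Y NOR X
w3 = NOT w1 = NOT (Y NOR X)
w4 = Y NOR w3 = Y NOR NOT (Y NOR X)
At X=0, Y=1, Z=0: circuit gives 0, formula gives 0.
At X=0, Y=0, Z=0: circuit gives 1, formula gives 1.
Agrees on all 8 inputs.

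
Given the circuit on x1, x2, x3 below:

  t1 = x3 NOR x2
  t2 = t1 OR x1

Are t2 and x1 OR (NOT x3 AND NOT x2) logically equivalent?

Yes

t1 = x3 NOR x2
t2 = t1 OR x1 = (x3 NOR x2) OR x1
At x1=0, x2=0, x3=1: circuit gives 0, formula gives 0.
At x1=0, x2=0, x3=0: circuit gives 1, formula gives 1.
Agrees on all 8 inputs.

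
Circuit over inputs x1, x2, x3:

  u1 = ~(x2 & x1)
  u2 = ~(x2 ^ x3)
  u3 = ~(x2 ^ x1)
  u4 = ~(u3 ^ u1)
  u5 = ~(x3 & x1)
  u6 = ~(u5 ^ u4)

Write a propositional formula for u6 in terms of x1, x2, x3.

u1 = ~(x2 & x1)
u3 = ~(x2 ^ x1)
u4 = ~(u3 ^ u1) = ~((~(x2 ^ x1)) ^ (~(x2 & x1)))
u5 = ~(x3 & x1)
u6 = ~(u5 ^ u4) = ~((~(x3 & x1)) ^ (~((~(x2 ^ x1)) ^ (~(x2 & x1)))))

~((~(x3 & x1)) ^ (~((~(x2 ^ x1)) ^ (~(x2 & x1)))))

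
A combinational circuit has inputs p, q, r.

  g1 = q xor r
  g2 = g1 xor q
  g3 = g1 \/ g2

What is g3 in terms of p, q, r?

(q xor r) \/ ((q xor r) xor q)

g1 = q xor r
g2 = g1 xor q = (q xor r) xor q
g3 = g1 \/ g2 = (q xor r) \/ ((q xor r) xor q)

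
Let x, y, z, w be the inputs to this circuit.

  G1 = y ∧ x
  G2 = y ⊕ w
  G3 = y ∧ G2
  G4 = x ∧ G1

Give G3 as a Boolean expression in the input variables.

y ∧ (y ⊕ w)

G2 = y ⊕ w
G3 = y ∧ G2 = y ∧ (y ⊕ w)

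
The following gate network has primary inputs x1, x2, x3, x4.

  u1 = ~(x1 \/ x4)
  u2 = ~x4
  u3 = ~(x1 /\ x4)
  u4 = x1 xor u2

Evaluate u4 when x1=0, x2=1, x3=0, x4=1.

0

u2 = ~1 = 0
u4 = 0 xor 0 = 0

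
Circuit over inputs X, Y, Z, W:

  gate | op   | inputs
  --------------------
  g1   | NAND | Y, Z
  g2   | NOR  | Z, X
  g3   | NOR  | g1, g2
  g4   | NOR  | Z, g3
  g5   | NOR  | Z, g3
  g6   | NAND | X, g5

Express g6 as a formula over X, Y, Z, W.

g1 = Y NAND Z
g2 = Z NOR X
g3 = g1 NOR g2 = (Y NAND Z) NOR (Z NOR X)
g5 = Z NOR g3 = Z NOR ((Y NAND Z) NOR (Z NOR X))
g6 = X NAND g5 = X NAND (Z NOR ((Y NAND Z) NOR (Z NOR X)))

X NAND (Z NOR ((Y NAND Z) NOR (Z NOR X)))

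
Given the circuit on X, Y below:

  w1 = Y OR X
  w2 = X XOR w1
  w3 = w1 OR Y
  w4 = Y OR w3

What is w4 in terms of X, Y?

Y OR ((Y OR X) OR Y)

w1 = Y OR X
w3 = w1 OR Y = (Y OR X) OR Y
w4 = Y OR w3 = Y OR ((Y OR X) OR Y)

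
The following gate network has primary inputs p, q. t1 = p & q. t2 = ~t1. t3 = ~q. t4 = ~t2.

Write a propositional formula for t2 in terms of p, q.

~(p & q)

t1 = p & q
t2 = ~t1 = ~(p & q)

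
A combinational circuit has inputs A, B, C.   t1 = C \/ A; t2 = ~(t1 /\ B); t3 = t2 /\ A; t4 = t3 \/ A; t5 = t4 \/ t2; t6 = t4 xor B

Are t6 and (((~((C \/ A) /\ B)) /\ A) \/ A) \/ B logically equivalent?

t1 = C \/ A
t2 = ~(t1 /\ B) = ~((C \/ A) /\ B)
t3 = t2 /\ A = (~((C \/ A) /\ B)) /\ A
t4 = t3 \/ A = ((~((C \/ A) /\ B)) /\ A) \/ A
t6 = t4 xor B = (((~((C \/ A) /\ B)) /\ A) \/ A) xor B
At A=1, B=1, C=0: circuit gives 0, formula gives 1.

No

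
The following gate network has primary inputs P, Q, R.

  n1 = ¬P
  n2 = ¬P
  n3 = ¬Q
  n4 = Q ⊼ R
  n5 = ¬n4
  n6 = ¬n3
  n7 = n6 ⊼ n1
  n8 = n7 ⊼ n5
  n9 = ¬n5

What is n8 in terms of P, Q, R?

(¬¬Q ⊼ ¬P) ⊼ ¬(Q ⊼ R)

n1 = ¬P
n3 = ¬Q
n4 = Q ⊼ R
n5 = ¬n4 = ¬(Q ⊼ R)
n6 = ¬n3 = ¬¬Q
n7 = n6 ⊼ n1 = ¬¬Q ⊼ ¬P
n8 = n7 ⊼ n5 = (¬¬Q ⊼ ¬P) ⊼ ¬(Q ⊼ R)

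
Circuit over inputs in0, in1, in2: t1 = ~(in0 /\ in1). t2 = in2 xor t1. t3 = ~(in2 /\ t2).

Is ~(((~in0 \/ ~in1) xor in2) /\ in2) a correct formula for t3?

t1 = ~(in0 /\ in1)
t2 = in2 xor t1 = in2 xor (~(in0 /\ in1))
t3 = ~(in2 /\ t2) = ~(in2 /\ (in2 xor (~(in0 /\ in1))))
At in0=1, in1=1, in2=1: circuit gives 0, formula gives 0.
At in0=0, in1=0, in2=0: circuit gives 1, formula gives 1.
Agrees on all 8 inputs.

Yes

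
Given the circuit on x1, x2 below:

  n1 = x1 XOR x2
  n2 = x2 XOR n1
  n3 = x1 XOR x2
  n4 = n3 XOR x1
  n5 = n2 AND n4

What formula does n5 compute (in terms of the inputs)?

n1 = x1 XOR x2
n2 = x2 XOR n1 = x2 XOR (x1 XOR x2)
n3 = x1 XOR x2
n4 = n3 XOR x1 = (x1 XOR x2) XOR x1
n5 = n2 AND n4 = (x2 XOR (x1 XOR x2)) AND ((x1 XOR x2) XOR x1)

(x2 XOR (x1 XOR x2)) AND ((x1 XOR x2) XOR x1)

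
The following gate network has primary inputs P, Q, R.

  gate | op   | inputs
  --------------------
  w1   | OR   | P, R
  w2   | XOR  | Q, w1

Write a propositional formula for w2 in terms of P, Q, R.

w1 = P OR R
w2 = Q XOR w1 = Q XOR (P OR R)

Q XOR (P OR R)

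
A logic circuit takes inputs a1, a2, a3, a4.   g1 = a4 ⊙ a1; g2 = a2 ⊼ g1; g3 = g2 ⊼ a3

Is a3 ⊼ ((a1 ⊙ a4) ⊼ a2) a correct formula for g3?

g1 = a4 ⊙ a1
g2 = a2 ⊼ g1 = a2 ⊼ (a4 ⊙ a1)
g3 = g2 ⊼ a3 = (a2 ⊼ (a4 ⊙ a1)) ⊼ a3
At a1=0, a2=0, a3=1, a4=0: circuit gives 0, formula gives 0.
At a1=0, a2=0, a3=0, a4=0: circuit gives 1, formula gives 1.
Agrees on all 16 inputs.

Yes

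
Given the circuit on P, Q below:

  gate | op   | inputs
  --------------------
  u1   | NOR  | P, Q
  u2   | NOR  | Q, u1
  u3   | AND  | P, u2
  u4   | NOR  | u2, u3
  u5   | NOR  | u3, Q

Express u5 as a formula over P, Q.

(P AND (Q NOR (P NOR Q))) NOR Q

u1 = P NOR Q
u2 = Q NOR u1 = Q NOR (P NOR Q)
u3 = P AND u2 = P AND (Q NOR (P NOR Q))
u5 = u3 NOR Q = (P AND (Q NOR (P NOR Q))) NOR Q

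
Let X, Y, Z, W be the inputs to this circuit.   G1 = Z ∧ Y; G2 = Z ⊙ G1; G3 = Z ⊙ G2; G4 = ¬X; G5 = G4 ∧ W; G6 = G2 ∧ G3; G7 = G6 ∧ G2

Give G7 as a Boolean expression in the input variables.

((Z ⊙ (Z ∧ Y)) ∧ (Z ⊙ (Z ⊙ (Z ∧ Y)))) ∧ (Z ⊙ (Z ∧ Y))

G1 = Z ∧ Y
G2 = Z ⊙ G1 = Z ⊙ (Z ∧ Y)
G3 = Z ⊙ G2 = Z ⊙ (Z ⊙ (Z ∧ Y))
G6 = G2 ∧ G3 = (Z ⊙ (Z ∧ Y)) ∧ (Z ⊙ (Z ⊙ (Z ∧ Y)))
G7 = G6 ∧ G2 = ((Z ⊙ (Z ∧ Y)) ∧ (Z ⊙ (Z ⊙ (Z ∧ Y)))) ∧ (Z ⊙ (Z ∧ Y))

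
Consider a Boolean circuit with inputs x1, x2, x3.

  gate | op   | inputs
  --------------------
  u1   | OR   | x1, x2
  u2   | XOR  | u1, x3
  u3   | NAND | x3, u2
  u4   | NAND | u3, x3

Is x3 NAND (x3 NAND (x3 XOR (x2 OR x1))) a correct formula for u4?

Yes

u1 = x1 OR x2
u2 = u1 XOR x3 = (x1 OR x2) XOR x3
u3 = x3 NAND u2 = x3 NAND ((x1 OR x2) XOR x3)
u4 = u3 NAND x3 = (x3 NAND ((x1 OR x2) XOR x3)) NAND x3
At x1=0, x2=1, x3=1: circuit gives 0, formula gives 0.
At x1=0, x2=0, x3=0: circuit gives 1, formula gives 1.
Agrees on all 8 inputs.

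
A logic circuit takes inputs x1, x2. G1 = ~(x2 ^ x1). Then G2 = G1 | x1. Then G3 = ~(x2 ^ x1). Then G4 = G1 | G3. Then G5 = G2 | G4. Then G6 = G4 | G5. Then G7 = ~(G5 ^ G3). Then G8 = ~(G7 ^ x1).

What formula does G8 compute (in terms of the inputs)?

~((~((((~(x2 ^ x1)) | x1) | ((~(x2 ^ x1)) | (~(x2 ^ x1)))) ^ (~(x2 ^ x1)))) ^ x1)

G1 = ~(x2 ^ x1)
G2 = G1 | x1 = (~(x2 ^ x1)) | x1
G3 = ~(x2 ^ x1)
G4 = G1 | G3 = (~(x2 ^ x1)) | (~(x2 ^ x1))
G5 = G2 | G4 = ((~(x2 ^ x1)) | x1) | ((~(x2 ^ x1)) | (~(x2 ^ x1)))
G7 = ~(G5 ^ G3) = ~((((~(x2 ^ x1)) | x1) | ((~(x2 ^ x1)) | (~(x2 ^ x1)))) ^ (~(x2 ^ x1)))
G8 = ~(G7 ^ x1) = ~((~((((~(x2 ^ x1)) | x1) | ((~(x2 ^ x1)) | (~(x2 ^ x1)))) ^ (~(x2 ^ x1)))) ^ x1)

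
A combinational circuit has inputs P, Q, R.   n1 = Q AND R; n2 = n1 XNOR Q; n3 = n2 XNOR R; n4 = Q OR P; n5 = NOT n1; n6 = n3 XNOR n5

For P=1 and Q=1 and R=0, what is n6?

1

n1 = 1 AND 0 = 0
n2 = 0 XNOR 1 = 0
n3 = 0 XNOR 0 = 1
n5 = NOT 0 = 1
n6 = 1 XNOR 1 = 1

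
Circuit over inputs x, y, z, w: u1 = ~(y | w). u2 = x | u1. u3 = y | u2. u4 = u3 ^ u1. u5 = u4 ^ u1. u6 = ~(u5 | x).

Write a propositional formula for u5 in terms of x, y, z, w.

((y | (x | (~(y | w)))) ^ (~(y | w))) ^ (~(y | w))

u1 = ~(y | w)
u2 = x | u1 = x | (~(y | w))
u3 = y | u2 = y | (x | (~(y | w)))
u4 = u3 ^ u1 = (y | (x | (~(y | w)))) ^ (~(y | w))
u5 = u4 ^ u1 = ((y | (x | (~(y | w)))) ^ (~(y | w))) ^ (~(y | w))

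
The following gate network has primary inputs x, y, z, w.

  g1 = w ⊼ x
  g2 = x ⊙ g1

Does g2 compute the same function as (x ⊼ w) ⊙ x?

g1 = w ⊼ x
g2 = x ⊙ g1 = x ⊙ (w ⊼ x)
At x=0, y=0, z=0, w=0: circuit gives 0, formula gives 0.
At x=1, y=0, z=0, w=0: circuit gives 1, formula gives 1.
Agrees on all 16 inputs.

Yes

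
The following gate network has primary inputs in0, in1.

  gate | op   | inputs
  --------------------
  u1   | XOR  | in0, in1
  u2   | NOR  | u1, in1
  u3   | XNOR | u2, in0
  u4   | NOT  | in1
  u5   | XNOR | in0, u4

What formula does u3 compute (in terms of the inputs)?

u1 = in0 XOR in1
u2 = u1 NOR in1 = (in0 XOR in1) NOR in1
u3 = u2 XNOR in0 = ((in0 XOR in1) NOR in1) XNOR in0

((in0 XOR in1) NOR in1) XNOR in0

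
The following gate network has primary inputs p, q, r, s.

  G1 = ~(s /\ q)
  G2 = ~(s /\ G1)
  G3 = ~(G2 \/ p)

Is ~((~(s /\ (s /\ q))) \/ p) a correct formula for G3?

G1 = ~(s /\ q)
G2 = ~(s /\ G1) = ~(s /\ (~(s /\ q)))
G3 = ~(G2 \/ p) = ~((~(s /\ (~(s /\ q)))) \/ p)
At p=0, q=0, r=0, s=1: circuit gives 1, formula gives 0.

No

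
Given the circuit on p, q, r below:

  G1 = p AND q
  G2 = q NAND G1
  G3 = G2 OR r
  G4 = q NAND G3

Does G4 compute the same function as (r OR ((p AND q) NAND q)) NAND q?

G1 = p AND q
G2 = q NAND G1 = q NAND (p AND q)
G3 = G2 OR r = (q NAND (p AND q)) OR r
G4 = q NAND G3 = q NAND ((q NAND (p AND q)) OR r)
At p=0, q=1, r=0: circuit gives 0, formula gives 0.
At p=0, q=0, r=0: circuit gives 1, formula gives 1.
Agrees on all 8 inputs.

Yes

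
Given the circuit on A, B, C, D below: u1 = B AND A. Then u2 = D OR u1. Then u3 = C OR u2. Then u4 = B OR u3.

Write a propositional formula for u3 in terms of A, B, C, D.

C OR (D OR (B AND A))

u1 = B AND A
u2 = D OR u1 = D OR (B AND A)
u3 = C OR u2 = C OR (D OR (B AND A))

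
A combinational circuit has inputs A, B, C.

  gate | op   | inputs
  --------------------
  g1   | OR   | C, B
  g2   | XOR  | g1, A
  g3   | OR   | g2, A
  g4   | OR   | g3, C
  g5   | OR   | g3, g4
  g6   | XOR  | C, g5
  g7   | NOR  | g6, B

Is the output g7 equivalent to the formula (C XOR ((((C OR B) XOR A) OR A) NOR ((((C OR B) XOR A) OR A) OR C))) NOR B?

No

g1 = C OR B
g2 = g1 XOR A = (C OR B) XOR A
g3 = g2 OR A = ((C OR B) XOR A) OR A
g4 = g3 OR C = (((C OR B) XOR A) OR A) OR C
g5 = g3 OR g4 = (((C OR B) XOR A) OR A) OR ((((C OR B) XOR A) OR A) OR C)
g6 = C XOR g5 = C XOR ((((C OR B) XOR A) OR A) OR ((((C OR B) XOR A) OR A) OR C))
g7 = g6 NOR B = (C XOR ((((C OR B) XOR A) OR A) OR ((((C OR B) XOR A) OR A) OR C))) NOR B
At A=0, B=0, C=0: circuit gives 1, formula gives 0.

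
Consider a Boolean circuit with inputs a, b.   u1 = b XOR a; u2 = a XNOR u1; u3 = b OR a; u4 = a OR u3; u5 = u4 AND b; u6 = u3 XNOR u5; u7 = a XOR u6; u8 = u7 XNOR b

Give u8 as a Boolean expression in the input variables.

u3 = b OR a
u4 = a OR u3 = a OR (b OR a)
u5 = u4 AND b = (a OR (b OR a)) AND b
u6 = u3 XNOR u5 = (b OR a) XNOR ((a OR (b OR a)) AND b)
u7 = a XOR u6 = a XOR ((b OR a) XNOR ((a OR (b OR a)) AND b))
u8 = u7 XNOR b = (a XOR ((b OR a) XNOR ((a OR (b OR a)) AND b))) XNOR b

(a XOR ((b OR a) XNOR ((a OR (b OR a)) AND b))) XNOR b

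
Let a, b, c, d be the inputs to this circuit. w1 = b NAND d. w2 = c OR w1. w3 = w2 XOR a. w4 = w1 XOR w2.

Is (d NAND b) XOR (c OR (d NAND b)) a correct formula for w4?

Yes

w1 = b NAND d
w2 = c OR w1 = c OR (b NAND d)
w4 = w1 XOR w2 = (b NAND d) XOR (c OR (b NAND d))
At a=0, b=0, c=0, d=0: circuit gives 0, formula gives 0.
At a=0, b=1, c=1, d=1: circuit gives 1, formula gives 1.
Agrees on all 16 inputs.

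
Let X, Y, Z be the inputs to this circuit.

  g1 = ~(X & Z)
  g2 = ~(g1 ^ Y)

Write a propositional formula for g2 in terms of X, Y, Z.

g1 = ~(X & Z)
g2 = ~(g1 ^ Y) = ~((~(X & Z)) ^ Y)

~((~(X & Z)) ^ Y)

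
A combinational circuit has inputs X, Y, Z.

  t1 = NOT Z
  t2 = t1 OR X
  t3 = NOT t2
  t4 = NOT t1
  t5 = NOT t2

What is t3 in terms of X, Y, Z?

NOT (NOT Z OR X)

t1 = NOT Z
t2 = t1 OR X = NOT Z OR X
t3 = NOT t2 = NOT (NOT Z OR X)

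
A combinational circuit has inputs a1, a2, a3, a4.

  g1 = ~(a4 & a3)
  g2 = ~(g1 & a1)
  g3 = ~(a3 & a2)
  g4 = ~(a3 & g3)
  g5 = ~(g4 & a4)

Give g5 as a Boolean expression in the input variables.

~((~(a3 & (~(a3 & a2)))) & a4)

g3 = ~(a3 & a2)
g4 = ~(a3 & g3) = ~(a3 & (~(a3 & a2)))
g5 = ~(g4 & a4) = ~((~(a3 & (~(a3 & a2)))) & a4)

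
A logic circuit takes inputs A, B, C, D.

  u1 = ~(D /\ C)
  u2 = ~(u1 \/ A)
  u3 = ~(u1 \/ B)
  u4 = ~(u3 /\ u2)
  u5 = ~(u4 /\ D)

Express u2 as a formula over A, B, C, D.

u1 = ~(D /\ C)
u2 = ~(u1 \/ A) = ~((~(D /\ C)) \/ A)

~((~(D /\ C)) \/ A)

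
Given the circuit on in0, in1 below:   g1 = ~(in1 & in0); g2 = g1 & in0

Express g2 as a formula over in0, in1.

(~(in1 & in0)) & in0

g1 = ~(in1 & in0)
g2 = g1 & in0 = (~(in1 & in0)) & in0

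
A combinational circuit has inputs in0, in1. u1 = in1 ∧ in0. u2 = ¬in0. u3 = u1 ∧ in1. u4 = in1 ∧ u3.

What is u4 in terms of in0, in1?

u1 = in1 ∧ in0
u3 = u1 ∧ in1 = (in1 ∧ in0) ∧ in1
u4 = in1 ∧ u3 = in1 ∧ ((in1 ∧ in0) ∧ in1)

in1 ∧ ((in1 ∧ in0) ∧ in1)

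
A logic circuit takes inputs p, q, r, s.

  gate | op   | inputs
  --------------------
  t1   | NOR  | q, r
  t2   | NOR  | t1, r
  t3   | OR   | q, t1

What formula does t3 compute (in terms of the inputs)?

q OR (q NOR r)

t1 = q NOR r
t3 = q OR t1 = q OR (q NOR r)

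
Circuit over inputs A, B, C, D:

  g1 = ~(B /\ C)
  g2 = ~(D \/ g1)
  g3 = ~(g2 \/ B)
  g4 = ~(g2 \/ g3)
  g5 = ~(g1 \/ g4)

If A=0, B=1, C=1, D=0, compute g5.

g1 = ~(1 /\ 1) = 0
g2 = ~(0 \/ 0) = 1
g3 = ~(1 \/ 1) = 0
g4 = ~(1 \/ 0) = 0
g5 = ~(0 \/ 0) = 1

1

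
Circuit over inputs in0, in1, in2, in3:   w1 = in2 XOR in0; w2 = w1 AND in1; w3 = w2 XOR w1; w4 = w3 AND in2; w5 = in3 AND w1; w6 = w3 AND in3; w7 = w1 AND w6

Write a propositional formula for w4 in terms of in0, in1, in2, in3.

(((in2 XOR in0) AND in1) XOR (in2 XOR in0)) AND in2

w1 = in2 XOR in0
w2 = w1 AND in1 = (in2 XOR in0) AND in1
w3 = w2 XOR w1 = ((in2 XOR in0) AND in1) XOR (in2 XOR in0)
w4 = w3 AND in2 = (((in2 XOR in0) AND in1) XOR (in2 XOR in0)) AND in2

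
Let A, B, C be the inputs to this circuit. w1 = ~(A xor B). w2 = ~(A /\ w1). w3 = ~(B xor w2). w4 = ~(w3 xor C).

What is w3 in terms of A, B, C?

w1 = ~(A xor B)
w2 = ~(A /\ w1) = ~(A /\ (~(A xor B)))
w3 = ~(B xor w2) = ~(B xor (~(A /\ (~(A xor B)))))

~(B xor (~(A /\ (~(A xor B)))))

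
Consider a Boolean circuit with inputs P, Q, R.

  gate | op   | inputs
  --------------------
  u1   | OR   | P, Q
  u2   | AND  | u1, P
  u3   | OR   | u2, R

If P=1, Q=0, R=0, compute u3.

1

u1 = 1 OR 0 = 1
u2 = 1 AND 1 = 1
u3 = 1 OR 0 = 1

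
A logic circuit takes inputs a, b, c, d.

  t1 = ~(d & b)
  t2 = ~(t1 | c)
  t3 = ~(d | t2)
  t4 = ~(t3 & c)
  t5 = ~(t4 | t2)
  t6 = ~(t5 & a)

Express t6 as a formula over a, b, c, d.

~((~((~((~(d | (~((~(d & b)) | c)))) & c)) | (~((~(d & b)) | c)))) & a)

t1 = ~(d & b)
t2 = ~(t1 | c) = ~((~(d & b)) | c)
t3 = ~(d | t2) = ~(d | (~((~(d & b)) | c)))
t4 = ~(t3 & c) = ~((~(d | (~((~(d & b)) | c)))) & c)
t5 = ~(t4 | t2) = ~((~((~(d | (~((~(d & b)) | c)))) & c)) | (~((~(d & b)) | c)))
t6 = ~(t5 & a) = ~((~((~((~(d | (~((~(d & b)) | c)))) & c)) | (~((~(d & b)) | c)))) & a)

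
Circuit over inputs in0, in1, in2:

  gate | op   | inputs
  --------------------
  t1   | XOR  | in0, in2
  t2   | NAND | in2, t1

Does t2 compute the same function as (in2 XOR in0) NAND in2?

Yes

t1 = in0 XOR in2
t2 = in2 NAND t1 = in2 NAND (in0 XOR in2)
At in0=0, in1=0, in2=1: circuit gives 0, formula gives 0.
At in0=0, in1=0, in2=0: circuit gives 1, formula gives 1.
Agrees on all 8 inputs.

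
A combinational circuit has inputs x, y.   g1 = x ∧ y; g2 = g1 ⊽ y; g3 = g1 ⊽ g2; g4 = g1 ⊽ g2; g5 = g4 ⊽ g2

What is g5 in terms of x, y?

g1 = x ∧ y
g2 = g1 ⊽ y = (x ∧ y) ⊽ y
g4 = g1 ⊽ g2 = (x ∧ y) ⊽ ((x ∧ y) ⊽ y)
g5 = g4 ⊽ g2 = ((x ∧ y) ⊽ ((x ∧ y) ⊽ y)) ⊽ ((x ∧ y) ⊽ y)

((x ∧ y) ⊽ ((x ∧ y) ⊽ y)) ⊽ ((x ∧ y) ⊽ y)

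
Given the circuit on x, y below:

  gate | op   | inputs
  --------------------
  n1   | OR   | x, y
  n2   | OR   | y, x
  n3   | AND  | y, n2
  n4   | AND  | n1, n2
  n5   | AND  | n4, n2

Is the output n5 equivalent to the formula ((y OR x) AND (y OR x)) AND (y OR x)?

Yes

n1 = x OR y
n2 = y OR x
n4 = n1 AND n2 = (x OR y) AND (y OR x)
n5 = n4 AND n2 = ((x OR y) AND (y OR x)) AND (y OR x)
At x=0, y=0: circuit gives 0, formula gives 0.
At x=0, y=1: circuit gives 1, formula gives 1.
Agrees on all 4 inputs.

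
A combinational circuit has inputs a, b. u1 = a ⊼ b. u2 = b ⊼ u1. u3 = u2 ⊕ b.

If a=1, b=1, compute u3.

u1 = 1 ⊼ 1 = 0
u2 = 1 ⊼ 0 = 1
u3 = 1 ⊕ 1 = 0

0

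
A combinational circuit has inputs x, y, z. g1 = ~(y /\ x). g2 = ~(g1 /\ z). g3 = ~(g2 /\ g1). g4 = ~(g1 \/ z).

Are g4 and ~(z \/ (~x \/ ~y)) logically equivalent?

Yes

g1 = ~(y /\ x)
g4 = ~(g1 \/ z) = ~((~(y /\ x)) \/ z)
At x=0, y=0, z=0: circuit gives 0, formula gives 0.
At x=1, y=1, z=0: circuit gives 1, formula gives 1.
Agrees on all 8 inputs.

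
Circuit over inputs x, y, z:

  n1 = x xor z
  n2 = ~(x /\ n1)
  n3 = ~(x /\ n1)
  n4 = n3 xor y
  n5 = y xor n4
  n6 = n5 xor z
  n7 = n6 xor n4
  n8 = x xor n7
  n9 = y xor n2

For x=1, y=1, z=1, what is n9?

0

n1 = 1 xor 1 = 0
n2 = ~(1 /\ 0) = 1
n9 = 1 xor 1 = 0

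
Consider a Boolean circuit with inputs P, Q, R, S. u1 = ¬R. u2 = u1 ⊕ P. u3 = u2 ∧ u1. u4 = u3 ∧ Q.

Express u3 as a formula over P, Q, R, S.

u1 = ¬R
u2 = u1 ⊕ P = ¬R ⊕ P
u3 = u2 ∧ u1 = (¬R ⊕ P) ∧ ¬R

(¬R ⊕ P) ∧ ¬R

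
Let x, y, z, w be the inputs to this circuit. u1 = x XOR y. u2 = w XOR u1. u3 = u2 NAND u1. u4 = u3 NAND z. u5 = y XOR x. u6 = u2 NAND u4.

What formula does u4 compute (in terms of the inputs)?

((w XOR (x XOR y)) NAND (x XOR y)) NAND z

u1 = x XOR y
u2 = w XOR u1 = w XOR (x XOR y)
u3 = u2 NAND u1 = (w XOR (x XOR y)) NAND (x XOR y)
u4 = u3 NAND z = ((w XOR (x XOR y)) NAND (x XOR y)) NAND z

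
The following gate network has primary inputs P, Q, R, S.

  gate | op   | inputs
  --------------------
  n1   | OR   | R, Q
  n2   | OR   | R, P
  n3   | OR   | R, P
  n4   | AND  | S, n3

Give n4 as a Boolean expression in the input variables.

n3 = R OR P
n4 = S AND n3 = S AND (R OR P)

S AND (R OR P)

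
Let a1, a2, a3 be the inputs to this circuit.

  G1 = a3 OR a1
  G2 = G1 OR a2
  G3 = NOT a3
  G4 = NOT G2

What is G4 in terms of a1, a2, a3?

G1 = a3 OR a1
G2 = G1 OR a2 = (a3 OR a1) OR a2
G4 = NOT G2 = NOT ((a3 OR a1) OR a2)

NOT ((a3 OR a1) OR a2)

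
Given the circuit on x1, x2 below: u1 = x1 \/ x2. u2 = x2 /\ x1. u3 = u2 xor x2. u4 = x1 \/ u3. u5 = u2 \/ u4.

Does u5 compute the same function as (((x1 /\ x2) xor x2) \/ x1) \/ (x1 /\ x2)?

Yes

u2 = x2 /\ x1
u3 = u2 xor x2 = (x2 /\ x1) xor x2
u4 = x1 \/ u3 = x1 \/ ((x2 /\ x1) xor x2)
u5 = u2 \/ u4 = (x2 /\ x1) \/ (x1 \/ ((x2 /\ x1) xor x2))
At x1=0, x2=0: circuit gives 0, formula gives 0.
At x1=0, x2=1: circuit gives 1, formula gives 1.
Agrees on all 4 inputs.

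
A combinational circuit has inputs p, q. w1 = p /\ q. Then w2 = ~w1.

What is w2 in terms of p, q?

w1 = p /\ q
w2 = ~w1 = ~(p /\ q)

~(p /\ q)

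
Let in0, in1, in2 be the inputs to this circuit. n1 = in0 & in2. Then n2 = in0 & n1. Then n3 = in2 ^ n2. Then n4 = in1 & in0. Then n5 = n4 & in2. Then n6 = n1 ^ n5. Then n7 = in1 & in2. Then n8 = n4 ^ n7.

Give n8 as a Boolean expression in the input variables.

(in1 & in0) ^ (in1 & in2)

n4 = in1 & in0
n7 = in1 & in2
n8 = n4 ^ n7 = (in1 & in0) ^ (in1 & in2)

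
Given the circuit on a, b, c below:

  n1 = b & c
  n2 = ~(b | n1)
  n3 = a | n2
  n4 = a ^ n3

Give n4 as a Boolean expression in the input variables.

n1 = b & c
n2 = ~(b | n1) = ~(b | (b & c))
n3 = a | n2 = a | (~(b | (b & c)))
n4 = a ^ n3 = a ^ (a | (~(b | (b & c))))

a ^ (a | (~(b | (b & c))))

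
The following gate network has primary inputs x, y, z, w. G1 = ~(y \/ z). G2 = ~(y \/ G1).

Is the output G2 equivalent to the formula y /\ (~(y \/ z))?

G1 = ~(y \/ z)
G2 = ~(y \/ G1) = ~(y \/ (~(y \/ z)))
At x=0, y=0, z=1, w=0: circuit gives 1, formula gives 0.

No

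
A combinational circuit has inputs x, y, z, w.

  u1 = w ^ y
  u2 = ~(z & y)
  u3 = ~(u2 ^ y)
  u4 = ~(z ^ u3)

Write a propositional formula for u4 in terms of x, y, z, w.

u2 = ~(z & y)
u3 = ~(u2 ^ y) = ~((~(z & y)) ^ y)
u4 = ~(z ^ u3) = ~(z ^ (~((~(z & y)) ^ y)))

~(z ^ (~((~(z & y)) ^ y)))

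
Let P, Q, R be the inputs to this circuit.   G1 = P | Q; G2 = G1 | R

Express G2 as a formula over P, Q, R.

(P | Q) | R

G1 = P | Q
G2 = G1 | R = (P | Q) | R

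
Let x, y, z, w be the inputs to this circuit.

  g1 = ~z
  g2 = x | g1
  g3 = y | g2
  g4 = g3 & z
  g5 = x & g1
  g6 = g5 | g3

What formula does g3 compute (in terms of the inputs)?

y | (x | ~z)

g1 = ~z
g2 = x | g1 = x | ~z
g3 = y | g2 = y | (x | ~z)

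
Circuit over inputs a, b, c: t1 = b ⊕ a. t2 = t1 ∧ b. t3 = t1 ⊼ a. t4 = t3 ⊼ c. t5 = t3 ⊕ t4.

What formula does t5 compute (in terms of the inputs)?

((b ⊕ a) ⊼ a) ⊕ (((b ⊕ a) ⊼ a) ⊼ c)

t1 = b ⊕ a
t3 = t1 ⊼ a = (b ⊕ a) ⊼ a
t4 = t3 ⊼ c = ((b ⊕ a) ⊼ a) ⊼ c
t5 = t3 ⊕ t4 = ((b ⊕ a) ⊼ a) ⊕ (((b ⊕ a) ⊼ a) ⊼ c)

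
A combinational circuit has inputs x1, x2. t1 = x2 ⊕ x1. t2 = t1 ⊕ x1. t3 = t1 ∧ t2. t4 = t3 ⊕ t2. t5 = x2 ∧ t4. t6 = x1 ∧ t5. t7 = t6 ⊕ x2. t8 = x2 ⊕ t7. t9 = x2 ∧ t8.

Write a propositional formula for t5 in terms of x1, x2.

x2 ∧ (((x2 ⊕ x1) ∧ ((x2 ⊕ x1) ⊕ x1)) ⊕ ((x2 ⊕ x1) ⊕ x1))

t1 = x2 ⊕ x1
t2 = t1 ⊕ x1 = (x2 ⊕ x1) ⊕ x1
t3 = t1 ∧ t2 = (x2 ⊕ x1) ∧ ((x2 ⊕ x1) ⊕ x1)
t4 = t3 ⊕ t2 = ((x2 ⊕ x1) ∧ ((x2 ⊕ x1) ⊕ x1)) ⊕ ((x2 ⊕ x1) ⊕ x1)
t5 = x2 ∧ t4 = x2 ∧ (((x2 ⊕ x1) ∧ ((x2 ⊕ x1) ⊕ x1)) ⊕ ((x2 ⊕ x1) ⊕ x1))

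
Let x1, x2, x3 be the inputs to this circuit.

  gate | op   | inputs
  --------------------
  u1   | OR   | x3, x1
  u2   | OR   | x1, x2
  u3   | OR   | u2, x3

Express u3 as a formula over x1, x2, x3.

u2 = x1 OR x2
u3 = u2 OR x3 = (x1 OR x2) OR x3

(x1 OR x2) OR x3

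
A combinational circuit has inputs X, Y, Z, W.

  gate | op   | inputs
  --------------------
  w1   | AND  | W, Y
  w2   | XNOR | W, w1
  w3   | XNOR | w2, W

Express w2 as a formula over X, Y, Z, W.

W XNOR (W AND Y)

w1 = W AND Y
w2 = W XNOR w1 = W XNOR (W AND Y)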